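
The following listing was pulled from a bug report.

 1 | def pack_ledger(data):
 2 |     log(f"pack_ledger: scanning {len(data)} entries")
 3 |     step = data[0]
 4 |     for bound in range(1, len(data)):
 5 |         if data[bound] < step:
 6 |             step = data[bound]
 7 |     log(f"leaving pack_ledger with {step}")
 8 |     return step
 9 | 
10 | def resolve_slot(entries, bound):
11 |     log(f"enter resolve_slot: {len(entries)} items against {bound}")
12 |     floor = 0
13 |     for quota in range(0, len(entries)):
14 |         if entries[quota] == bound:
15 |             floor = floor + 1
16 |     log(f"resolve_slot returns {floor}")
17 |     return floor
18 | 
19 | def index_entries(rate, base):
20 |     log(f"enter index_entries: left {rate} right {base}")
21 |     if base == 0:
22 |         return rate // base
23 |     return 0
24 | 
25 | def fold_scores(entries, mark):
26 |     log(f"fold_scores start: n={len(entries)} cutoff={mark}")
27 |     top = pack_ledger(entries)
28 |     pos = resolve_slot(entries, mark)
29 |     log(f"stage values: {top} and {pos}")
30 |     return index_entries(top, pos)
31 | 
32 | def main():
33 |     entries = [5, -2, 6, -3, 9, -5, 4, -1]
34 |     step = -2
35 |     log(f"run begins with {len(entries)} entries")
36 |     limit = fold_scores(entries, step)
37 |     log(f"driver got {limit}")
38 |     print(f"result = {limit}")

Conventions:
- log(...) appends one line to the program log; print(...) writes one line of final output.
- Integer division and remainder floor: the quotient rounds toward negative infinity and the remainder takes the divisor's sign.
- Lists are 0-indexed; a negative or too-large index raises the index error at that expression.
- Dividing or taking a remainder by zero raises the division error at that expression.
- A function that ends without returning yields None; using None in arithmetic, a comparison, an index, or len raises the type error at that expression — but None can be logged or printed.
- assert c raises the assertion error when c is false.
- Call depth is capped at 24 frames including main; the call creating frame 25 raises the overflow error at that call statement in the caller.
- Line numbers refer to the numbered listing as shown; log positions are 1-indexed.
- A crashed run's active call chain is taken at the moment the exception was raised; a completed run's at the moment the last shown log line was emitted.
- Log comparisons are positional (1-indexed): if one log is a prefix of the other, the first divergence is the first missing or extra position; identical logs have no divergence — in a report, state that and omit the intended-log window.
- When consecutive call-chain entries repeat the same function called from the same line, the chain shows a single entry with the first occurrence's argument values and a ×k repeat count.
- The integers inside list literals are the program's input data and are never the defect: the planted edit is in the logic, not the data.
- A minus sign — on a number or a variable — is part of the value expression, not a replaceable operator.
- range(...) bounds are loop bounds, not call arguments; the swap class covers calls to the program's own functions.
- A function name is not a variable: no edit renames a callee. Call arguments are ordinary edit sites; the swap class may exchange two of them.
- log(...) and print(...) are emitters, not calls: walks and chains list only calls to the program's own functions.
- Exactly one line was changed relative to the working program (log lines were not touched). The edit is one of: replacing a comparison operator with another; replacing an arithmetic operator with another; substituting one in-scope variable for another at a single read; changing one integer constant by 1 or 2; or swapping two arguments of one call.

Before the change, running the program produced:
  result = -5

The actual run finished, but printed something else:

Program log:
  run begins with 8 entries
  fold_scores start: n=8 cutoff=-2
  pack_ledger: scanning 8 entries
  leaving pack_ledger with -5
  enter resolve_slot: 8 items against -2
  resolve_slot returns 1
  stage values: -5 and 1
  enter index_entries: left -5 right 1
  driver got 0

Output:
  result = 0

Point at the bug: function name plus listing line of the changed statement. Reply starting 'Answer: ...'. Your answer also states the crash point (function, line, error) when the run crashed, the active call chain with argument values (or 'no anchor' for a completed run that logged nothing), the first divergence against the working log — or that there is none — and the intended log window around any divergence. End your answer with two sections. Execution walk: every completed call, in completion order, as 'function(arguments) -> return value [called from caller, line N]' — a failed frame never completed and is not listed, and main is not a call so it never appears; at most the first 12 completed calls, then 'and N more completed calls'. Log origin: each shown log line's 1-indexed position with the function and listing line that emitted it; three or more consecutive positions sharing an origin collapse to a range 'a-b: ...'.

Answer: the defect is in index_entries at line 21.
Key observation: The earliest visible damage is log position 9 — 'driver got 0' rather than the intended 'driver got -5'.
Call chain: main.
First divergence: at position 9 the run shows 'driver got 0' where the working version logs 'driver got -5'.
Intended log window:
  7: stage values: -5 and 1
  8: enter index_entries: left -5 right 1
  9: driver got -5
Execution walk:
  pack_ledger([5, -2, 6, -3, 9, -5, 4, -1]) -> -5  [called from fold_scores, line 27]
  resolve_slot([5, -2, 6, -3, 9, -5, 4, -1], -2) -> 1  [called from fold_scores, line 28]
  index_entries(-5, 1) -> 0  [called from fold_scores, line 30]
  fold_scores([5, -2, 6, -3, 9, -5, 4, -1], -2) -> 0  [called from main, line 36]
Log origin:
  1: emitted by main (line 35)
  2: emitted by fold_scores (line 26)
  3: emitted by pack_ledger (line 2)
  4: emitted by pack_ledger (line 7)
  5: emitted by resolve_slot (line 11)
  6: emitted by resolve_slot (line 16)
  7: emitted by fold_scores (line 29)
  8: emitted by index_entries (line 20)
  9: emitted by main (line 37)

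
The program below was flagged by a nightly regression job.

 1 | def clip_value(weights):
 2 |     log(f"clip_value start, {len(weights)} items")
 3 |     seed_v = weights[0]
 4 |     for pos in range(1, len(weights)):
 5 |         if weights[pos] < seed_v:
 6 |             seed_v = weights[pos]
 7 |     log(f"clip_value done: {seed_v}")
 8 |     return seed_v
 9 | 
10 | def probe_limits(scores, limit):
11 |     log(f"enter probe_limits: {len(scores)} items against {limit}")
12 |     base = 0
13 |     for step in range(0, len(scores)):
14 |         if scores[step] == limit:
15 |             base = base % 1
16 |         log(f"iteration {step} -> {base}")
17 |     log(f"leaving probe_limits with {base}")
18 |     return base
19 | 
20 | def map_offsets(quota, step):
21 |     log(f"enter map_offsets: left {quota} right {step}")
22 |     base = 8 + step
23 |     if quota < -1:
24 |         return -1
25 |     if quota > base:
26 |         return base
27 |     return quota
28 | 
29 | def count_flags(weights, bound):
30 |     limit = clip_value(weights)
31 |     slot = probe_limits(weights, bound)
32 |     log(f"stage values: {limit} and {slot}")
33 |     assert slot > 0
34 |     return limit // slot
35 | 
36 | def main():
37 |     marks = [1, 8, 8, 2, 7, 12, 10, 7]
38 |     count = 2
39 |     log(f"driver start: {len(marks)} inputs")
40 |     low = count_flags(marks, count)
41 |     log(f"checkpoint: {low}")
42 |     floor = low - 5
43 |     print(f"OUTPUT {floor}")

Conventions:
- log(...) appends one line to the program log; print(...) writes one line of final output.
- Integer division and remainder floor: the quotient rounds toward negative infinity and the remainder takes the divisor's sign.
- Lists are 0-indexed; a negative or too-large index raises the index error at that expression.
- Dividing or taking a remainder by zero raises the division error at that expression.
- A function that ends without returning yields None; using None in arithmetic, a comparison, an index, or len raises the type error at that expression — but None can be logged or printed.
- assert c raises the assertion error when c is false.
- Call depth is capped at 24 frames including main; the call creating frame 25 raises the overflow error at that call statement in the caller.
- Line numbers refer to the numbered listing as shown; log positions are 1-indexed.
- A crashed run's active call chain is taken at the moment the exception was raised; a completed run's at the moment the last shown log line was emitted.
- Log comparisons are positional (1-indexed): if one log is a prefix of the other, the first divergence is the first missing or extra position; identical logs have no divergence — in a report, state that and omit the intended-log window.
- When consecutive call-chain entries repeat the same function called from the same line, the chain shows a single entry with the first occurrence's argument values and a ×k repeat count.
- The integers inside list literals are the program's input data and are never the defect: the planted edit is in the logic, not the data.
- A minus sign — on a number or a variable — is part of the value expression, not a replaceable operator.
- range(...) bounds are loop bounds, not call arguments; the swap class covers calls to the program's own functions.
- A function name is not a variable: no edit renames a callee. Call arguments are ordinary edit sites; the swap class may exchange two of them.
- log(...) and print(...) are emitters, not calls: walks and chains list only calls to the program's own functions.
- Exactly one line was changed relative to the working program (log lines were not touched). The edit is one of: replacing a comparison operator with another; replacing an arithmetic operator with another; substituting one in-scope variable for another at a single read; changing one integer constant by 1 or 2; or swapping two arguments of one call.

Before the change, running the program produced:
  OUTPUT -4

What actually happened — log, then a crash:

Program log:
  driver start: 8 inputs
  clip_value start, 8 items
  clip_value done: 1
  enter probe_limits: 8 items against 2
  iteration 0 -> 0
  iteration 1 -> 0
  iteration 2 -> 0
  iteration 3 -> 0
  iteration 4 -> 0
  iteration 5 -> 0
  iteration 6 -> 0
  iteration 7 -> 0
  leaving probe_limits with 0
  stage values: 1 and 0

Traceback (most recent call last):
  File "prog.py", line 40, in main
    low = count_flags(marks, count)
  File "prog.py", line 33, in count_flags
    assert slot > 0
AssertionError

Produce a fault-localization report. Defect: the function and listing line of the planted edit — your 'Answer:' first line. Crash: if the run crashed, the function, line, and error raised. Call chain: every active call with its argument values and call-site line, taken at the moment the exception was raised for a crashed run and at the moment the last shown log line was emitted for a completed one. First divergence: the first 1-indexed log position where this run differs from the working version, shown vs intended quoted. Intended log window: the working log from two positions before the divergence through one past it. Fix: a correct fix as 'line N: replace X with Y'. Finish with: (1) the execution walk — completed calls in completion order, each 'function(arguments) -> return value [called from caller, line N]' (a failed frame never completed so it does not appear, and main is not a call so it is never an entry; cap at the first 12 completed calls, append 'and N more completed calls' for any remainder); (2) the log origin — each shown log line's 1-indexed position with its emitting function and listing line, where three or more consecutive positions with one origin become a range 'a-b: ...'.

Answer: the defect is in probe_limits at line 15.
Core observation: Everything matches until log position 8, which reads 'iteration 3 -> 0' in place of 'iteration 3 -> 1'.
Crash: count_flags, line 33, AssertionError.
Call chain: main -> count_flags([1, 8, 8, 2, 7, 12, 10, 7], 2) (called at line 40).
First divergence: position 8 — shown 'iteration 3 -> 0', intended 'iteration 3 -> 1'.
Intended log window:
  6: iteration 1 -> 0
  7: iteration 2 -> 0
  8: iteration 3 -> 1
  9: iteration 4 -> 1
Execution walk:
  clip_value([1, 8, 8, 2, 7, 12, 10, 7]) -> 1  [called from count_flags, line 30]
  probe_limits([1, 8, 8, 2, 7, 12, 10, 7], 2) -> 0  [called from count_flags, line 31]
Log line origins:
  1 — main, line 39
  2 — clip_value, line 2
  3 — clip_value, line 7
  4 — probe_limits, line 11
  5-12 — probe_limits, line 16
  13 — probe_limits, line 17
  14 — count_flags, line 32
A correct fix: line 15: replace `%` with `+`.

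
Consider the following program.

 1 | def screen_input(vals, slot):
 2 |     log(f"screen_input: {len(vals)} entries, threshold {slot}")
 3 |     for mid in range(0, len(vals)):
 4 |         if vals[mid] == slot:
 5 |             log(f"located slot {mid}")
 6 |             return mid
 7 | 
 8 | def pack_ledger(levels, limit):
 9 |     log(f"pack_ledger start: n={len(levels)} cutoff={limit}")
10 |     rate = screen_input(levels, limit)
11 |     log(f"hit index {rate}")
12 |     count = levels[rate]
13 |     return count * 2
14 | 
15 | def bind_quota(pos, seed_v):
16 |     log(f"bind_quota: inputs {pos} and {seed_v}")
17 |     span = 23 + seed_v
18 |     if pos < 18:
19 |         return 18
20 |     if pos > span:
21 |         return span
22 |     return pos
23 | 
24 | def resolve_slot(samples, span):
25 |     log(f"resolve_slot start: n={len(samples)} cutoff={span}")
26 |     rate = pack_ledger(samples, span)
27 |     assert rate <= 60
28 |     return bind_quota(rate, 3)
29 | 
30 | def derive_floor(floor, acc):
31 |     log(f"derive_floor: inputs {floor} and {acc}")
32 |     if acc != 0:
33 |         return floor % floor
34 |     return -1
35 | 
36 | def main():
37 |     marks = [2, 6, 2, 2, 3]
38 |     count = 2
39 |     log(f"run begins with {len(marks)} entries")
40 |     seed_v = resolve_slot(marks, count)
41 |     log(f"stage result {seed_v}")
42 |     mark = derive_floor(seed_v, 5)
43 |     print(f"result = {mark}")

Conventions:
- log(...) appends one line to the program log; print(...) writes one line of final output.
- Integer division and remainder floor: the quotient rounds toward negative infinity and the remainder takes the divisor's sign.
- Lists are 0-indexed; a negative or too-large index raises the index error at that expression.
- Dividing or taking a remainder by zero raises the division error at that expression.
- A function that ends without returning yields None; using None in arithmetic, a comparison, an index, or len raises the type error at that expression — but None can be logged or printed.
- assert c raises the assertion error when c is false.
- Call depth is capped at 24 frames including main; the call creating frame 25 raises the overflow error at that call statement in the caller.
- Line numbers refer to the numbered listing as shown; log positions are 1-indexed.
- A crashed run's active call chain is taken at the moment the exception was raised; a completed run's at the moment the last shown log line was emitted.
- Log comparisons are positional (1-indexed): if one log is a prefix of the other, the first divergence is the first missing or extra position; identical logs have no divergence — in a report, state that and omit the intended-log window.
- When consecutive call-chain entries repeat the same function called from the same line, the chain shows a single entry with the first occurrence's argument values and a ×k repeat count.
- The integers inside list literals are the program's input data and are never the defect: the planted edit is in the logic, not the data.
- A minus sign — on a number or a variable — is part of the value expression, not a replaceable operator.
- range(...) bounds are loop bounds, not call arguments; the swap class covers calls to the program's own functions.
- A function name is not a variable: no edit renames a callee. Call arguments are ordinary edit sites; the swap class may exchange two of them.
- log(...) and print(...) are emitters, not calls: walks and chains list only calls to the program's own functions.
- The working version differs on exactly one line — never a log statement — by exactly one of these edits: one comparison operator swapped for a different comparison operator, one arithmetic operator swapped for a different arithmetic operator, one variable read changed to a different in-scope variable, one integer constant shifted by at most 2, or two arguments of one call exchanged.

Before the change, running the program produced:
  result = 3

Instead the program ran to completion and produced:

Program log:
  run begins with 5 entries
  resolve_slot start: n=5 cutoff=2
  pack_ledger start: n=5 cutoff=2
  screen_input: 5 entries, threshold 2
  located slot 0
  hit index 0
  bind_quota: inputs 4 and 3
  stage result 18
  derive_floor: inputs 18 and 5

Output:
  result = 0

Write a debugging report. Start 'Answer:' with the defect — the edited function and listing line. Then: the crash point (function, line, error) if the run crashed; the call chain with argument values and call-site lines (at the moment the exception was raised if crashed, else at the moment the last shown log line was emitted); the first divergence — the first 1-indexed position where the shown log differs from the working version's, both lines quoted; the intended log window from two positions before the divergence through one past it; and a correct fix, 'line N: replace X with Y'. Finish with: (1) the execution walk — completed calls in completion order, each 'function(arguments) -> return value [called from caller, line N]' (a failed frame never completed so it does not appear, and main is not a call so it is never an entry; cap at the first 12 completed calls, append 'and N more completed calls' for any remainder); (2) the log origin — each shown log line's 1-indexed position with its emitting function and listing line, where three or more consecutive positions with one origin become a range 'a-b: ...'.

Answer: the defect is in derive_floor at line 33.
The tell: Every logged value matches the working version; the printed result is what differs.
Call chain: main -> derive_floor(18, 5) (called at line 42).
First divergence: none (the log streams are identical).
Execution walk:
  screen_input([2, 6, 2, 2, 3], 2) -> 0  [called from pack_ledger, line 10]
  pack_ledger([2, 6, 2, 2, 3], 2) -> 4  [called from resolve_slot, line 26]
  bind_quota(4, 3) -> 18  [called from resolve_slot, line 28]
  resolve_slot([2, 6, 2, 2, 3], 2) -> 18  [called from main, line 40]
  derive_floor(18, 5) -> 0  [called from main, line 42]
Log origin:
  1: from main, line 39
  2: from resolve_slot, line 25
  3: from pack_ledger, line 9
  4: from screen_input, line 2
  5: from screen_input, line 5
  6: from pack_ledger, line 11
  7: from bind_quota, line 16
  8: from main, line 41
  9: from derive_floor, line 31
A correct fix: line 33: replace `floor % floor` with `floor % acc`.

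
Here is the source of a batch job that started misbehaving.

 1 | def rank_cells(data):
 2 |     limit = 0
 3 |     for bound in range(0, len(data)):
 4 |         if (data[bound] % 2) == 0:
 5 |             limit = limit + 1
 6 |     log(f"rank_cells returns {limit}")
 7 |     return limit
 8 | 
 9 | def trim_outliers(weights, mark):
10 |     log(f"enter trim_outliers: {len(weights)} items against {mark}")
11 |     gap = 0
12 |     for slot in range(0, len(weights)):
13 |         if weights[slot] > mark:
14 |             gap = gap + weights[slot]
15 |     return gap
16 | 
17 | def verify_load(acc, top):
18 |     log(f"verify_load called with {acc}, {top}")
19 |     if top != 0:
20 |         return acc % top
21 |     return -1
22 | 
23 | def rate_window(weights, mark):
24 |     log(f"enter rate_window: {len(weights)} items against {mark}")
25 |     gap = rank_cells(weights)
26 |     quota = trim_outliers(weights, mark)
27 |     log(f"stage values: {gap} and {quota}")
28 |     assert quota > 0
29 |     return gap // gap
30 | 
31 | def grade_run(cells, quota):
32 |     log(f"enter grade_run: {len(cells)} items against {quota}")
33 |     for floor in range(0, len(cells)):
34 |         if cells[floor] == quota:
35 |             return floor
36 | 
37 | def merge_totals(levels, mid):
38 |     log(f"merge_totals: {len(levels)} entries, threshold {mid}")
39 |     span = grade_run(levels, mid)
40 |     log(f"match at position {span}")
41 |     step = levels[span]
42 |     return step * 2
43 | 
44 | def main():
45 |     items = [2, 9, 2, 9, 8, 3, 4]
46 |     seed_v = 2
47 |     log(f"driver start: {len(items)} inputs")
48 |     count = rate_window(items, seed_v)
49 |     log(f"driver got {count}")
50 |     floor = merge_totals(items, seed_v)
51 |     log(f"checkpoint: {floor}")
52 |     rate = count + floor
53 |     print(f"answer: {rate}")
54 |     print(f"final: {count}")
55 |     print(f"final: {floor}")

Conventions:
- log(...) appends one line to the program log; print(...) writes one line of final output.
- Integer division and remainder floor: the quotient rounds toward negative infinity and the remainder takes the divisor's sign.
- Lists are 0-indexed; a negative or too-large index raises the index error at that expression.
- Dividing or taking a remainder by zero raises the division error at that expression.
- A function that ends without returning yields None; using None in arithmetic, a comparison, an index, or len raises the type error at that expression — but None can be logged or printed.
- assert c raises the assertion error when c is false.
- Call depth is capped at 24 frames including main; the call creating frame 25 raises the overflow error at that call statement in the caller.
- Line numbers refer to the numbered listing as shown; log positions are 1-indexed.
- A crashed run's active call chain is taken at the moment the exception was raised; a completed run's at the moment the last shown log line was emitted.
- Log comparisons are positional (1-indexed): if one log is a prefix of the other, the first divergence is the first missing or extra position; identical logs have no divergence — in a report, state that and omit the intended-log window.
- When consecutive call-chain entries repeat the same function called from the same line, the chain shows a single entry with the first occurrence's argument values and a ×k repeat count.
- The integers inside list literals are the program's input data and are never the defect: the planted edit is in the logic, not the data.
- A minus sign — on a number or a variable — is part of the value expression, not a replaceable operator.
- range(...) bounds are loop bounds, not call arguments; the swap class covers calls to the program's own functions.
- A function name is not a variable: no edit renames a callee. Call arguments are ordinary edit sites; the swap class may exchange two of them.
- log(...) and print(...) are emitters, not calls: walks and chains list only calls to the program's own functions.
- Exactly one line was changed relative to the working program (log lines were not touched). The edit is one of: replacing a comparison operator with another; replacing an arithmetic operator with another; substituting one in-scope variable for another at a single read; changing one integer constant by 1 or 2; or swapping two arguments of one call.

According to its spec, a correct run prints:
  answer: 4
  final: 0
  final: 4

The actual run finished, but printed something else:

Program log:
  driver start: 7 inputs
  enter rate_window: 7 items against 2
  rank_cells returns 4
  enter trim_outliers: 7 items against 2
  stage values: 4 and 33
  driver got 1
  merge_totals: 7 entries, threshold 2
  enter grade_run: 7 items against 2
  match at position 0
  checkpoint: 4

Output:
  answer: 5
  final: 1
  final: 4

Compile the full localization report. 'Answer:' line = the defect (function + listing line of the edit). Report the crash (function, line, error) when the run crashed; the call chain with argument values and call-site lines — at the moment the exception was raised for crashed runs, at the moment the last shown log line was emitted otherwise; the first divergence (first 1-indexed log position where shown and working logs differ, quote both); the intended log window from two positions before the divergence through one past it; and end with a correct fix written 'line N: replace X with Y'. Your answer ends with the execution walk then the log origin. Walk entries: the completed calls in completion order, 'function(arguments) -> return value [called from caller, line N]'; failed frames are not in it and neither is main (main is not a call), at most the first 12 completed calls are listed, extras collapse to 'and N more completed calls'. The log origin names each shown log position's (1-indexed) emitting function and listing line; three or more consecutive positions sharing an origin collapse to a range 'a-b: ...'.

Answer: the defect is in rate_window at line 29.
The tell: Position 6 is the first bad log line: 'driver got 1' should read 'driver got 0'.
Call chain: main.
First divergence: position 6 — shown 'driver got 1', intended 'driver got 0'.
Intended log window:
  4: enter trim_outliers: 7 items against 2
  5: stage values: 4 and 33
  6: driver got 0
  7: merge_totals: 7 entries, threshold 2
Execution walk:
  rank_cells([2, 9, 2, 9, 8, 3, 4]) -> 4  [called from rate_window, line 25]
  trim_outliers([2, 9, 2, 9, 8, 3, 4], 2) -> 33  [called from rate_window, line 26]
  rate_window([2, 9, 2, 9, 8, 3, 4], 2) -> 1  [called from main, line 48]
  grade_run([2, 9, 2, 9, 8, 3, 4], 2) -> 0  [called from merge_totals, line 39]
  merge_totals([2, 9, 2, 9, 8, 3, 4], 2) -> 4  [called from main, line 50]
Log origin:
  1: emitted by main (line 47)
  2: emitted by rate_window (line 24)
  3: emitted by rank_cells (line 6)
  4: emitted by trim_outliers (line 10)
  5: emitted by rate_window (line 27)
  6: emitted by main (line 49)
  7: emitted by merge_totals (line 38)
  8: emitted by grade_run (line 32)
  9: emitted by merge_totals (line 40)
  10: emitted by main (line 51)
A correct fix: line 29: replace `gap // gap` with `gap // quota`.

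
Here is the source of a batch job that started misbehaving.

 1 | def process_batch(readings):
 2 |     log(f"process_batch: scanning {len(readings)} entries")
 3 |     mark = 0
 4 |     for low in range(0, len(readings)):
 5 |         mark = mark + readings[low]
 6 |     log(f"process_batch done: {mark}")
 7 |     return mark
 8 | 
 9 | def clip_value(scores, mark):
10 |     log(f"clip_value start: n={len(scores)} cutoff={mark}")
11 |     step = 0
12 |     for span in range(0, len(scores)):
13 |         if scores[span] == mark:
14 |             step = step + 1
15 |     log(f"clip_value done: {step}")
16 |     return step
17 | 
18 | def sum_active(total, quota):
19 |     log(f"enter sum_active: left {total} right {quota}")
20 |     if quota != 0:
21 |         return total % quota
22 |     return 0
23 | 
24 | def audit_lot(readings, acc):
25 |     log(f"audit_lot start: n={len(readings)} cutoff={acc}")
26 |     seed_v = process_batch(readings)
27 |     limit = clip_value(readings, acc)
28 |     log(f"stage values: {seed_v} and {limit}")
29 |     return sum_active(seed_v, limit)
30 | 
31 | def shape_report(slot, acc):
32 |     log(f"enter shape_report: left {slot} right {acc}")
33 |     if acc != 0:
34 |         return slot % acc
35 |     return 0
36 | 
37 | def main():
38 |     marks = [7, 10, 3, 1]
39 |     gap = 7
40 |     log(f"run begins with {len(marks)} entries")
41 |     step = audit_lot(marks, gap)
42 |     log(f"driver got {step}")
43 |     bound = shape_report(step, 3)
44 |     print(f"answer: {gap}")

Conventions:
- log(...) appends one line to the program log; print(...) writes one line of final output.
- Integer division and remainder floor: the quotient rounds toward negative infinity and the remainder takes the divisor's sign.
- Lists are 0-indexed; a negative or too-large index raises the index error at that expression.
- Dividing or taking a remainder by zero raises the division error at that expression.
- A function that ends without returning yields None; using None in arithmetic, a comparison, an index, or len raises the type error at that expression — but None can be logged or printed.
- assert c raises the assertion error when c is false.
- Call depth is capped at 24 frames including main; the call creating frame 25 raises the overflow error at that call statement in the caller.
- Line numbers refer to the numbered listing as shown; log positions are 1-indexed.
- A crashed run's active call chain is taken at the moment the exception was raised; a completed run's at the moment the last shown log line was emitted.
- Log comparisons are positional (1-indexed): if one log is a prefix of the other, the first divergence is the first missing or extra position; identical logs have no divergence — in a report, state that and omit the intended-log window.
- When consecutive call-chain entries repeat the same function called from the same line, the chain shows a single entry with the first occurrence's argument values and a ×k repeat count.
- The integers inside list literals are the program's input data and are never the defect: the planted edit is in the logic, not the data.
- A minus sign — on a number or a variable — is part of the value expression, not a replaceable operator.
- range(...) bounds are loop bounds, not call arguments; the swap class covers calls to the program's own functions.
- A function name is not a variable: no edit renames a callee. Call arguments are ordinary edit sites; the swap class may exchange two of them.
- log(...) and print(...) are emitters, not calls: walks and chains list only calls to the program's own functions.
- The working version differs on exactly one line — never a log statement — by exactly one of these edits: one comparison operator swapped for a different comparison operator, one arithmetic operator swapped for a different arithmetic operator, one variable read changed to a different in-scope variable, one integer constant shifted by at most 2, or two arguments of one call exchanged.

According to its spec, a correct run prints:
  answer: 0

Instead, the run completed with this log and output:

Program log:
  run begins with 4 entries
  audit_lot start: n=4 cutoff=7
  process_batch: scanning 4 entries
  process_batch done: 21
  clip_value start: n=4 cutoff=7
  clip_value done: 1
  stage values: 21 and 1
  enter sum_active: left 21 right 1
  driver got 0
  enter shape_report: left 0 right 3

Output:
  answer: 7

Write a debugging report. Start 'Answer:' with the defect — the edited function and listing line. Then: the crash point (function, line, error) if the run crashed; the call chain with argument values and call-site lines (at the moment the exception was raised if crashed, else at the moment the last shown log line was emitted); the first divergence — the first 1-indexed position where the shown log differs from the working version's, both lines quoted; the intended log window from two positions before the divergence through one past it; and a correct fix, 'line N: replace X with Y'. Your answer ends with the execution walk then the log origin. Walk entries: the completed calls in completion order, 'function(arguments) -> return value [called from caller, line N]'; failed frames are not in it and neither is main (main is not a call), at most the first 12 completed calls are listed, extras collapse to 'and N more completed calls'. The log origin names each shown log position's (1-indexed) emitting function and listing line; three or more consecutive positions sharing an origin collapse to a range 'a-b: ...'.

Answer: the defect is in main at line 44.
The tell: The logs agree in full; only the final output differs.
Call chain: main -> shape_report(0, 3) (called at line 43).
First divergence: none (the log streams are identical).
Execution walk:
  process_batch([7, 10, 3, 1]) -> 21  [called from audit_lot, line 26]
  clip_value([7, 10, 3, 1], 7) -> 1  [called from audit_lot, line 27]
  sum_active(21, 1) -> 0  [called from audit_lot, line 29]
  audit_lot([7, 10, 3, 1], 7) -> 0  [called from main, line 41]
  shape_report(0, 3) -> 0  [called from main, line 43]
Log origin:
  1: emitted by main (line 40)
  2: emitted by audit_lot (line 25)
  3: emitted by process_batch (line 2)
  4: emitted by process_batch (line 6)
  5: emitted by clip_value (line 10)
  6: emitted by clip_value (line 15)
  7: emitted by audit_lot (line 28)
  8: emitted by sum_active (line 19)
  9: emitted by main (line 42)
  10: emitted by shape_report (line 32)
A correct fix: line 44: replace `gap` with `bound`.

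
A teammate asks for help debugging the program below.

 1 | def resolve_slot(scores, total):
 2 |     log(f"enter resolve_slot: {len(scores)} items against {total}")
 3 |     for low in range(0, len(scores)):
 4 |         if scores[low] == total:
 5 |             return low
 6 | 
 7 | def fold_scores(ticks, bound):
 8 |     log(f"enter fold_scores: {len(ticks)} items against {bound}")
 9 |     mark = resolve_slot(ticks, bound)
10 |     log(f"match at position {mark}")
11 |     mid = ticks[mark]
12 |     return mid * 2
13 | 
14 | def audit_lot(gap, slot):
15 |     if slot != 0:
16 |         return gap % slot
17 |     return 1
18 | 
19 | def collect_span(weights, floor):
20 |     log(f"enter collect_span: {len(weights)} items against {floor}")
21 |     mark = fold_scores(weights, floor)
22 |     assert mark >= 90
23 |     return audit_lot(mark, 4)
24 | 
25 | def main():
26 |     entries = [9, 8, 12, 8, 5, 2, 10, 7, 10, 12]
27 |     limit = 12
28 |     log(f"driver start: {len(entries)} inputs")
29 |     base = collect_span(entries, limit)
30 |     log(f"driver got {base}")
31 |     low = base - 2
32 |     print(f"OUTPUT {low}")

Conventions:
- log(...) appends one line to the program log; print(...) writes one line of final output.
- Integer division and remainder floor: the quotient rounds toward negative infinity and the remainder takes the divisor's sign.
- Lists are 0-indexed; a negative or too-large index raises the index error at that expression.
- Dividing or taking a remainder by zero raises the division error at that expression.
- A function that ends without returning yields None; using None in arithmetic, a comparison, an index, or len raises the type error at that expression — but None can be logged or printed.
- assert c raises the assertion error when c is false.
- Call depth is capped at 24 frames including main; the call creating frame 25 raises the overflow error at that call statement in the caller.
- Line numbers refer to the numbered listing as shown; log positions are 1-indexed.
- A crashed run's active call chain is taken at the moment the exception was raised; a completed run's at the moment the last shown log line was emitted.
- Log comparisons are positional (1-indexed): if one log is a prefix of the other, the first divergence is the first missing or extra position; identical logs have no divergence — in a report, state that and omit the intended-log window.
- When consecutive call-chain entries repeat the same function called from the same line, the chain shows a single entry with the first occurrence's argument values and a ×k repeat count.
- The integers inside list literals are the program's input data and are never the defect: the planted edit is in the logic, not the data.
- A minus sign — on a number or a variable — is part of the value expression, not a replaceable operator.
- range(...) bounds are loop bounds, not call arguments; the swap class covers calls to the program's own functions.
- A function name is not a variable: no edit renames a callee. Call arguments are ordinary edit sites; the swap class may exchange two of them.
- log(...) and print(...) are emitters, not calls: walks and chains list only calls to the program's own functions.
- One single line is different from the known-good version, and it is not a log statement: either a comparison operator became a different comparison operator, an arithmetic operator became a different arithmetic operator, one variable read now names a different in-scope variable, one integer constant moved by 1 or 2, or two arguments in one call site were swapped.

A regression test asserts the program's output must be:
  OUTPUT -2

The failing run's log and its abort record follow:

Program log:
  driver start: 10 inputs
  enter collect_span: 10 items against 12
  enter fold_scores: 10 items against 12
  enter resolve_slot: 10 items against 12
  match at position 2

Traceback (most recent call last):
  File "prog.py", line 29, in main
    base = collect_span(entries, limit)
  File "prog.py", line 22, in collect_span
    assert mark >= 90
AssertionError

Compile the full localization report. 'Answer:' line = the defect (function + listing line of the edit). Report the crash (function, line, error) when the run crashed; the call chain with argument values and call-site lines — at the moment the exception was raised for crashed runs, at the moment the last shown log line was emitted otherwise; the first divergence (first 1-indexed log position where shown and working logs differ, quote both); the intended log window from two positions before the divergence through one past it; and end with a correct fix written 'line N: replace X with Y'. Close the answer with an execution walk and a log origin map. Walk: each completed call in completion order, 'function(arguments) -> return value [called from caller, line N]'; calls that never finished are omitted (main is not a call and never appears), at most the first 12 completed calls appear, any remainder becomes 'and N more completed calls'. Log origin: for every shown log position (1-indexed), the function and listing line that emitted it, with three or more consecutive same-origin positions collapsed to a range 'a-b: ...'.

Answer: the defect is in collect_span at line 22.
The tell: The shown log is a 5-line prefix of the intended one, whose next entry is 'driver got 0'.
Crash: collect_span, line 22, AssertionError.
Call chain: main -> collect_span([9, 8, 12, 8, 5, 2, 10, 7, 10, 12], 12) (called at line 29).
First divergence: position 6 — the faulty run's log ends after 5 lines; the working version continues with 'driver got 0'.
Intended log window:
  4: enter resolve_slot: 10 items against 12
  5: match at position 2
  6: driver got 0
Execution walk:
  resolve_slot([9, 8, 12, 8, 5, 2, 10, 7, 10, 12], 12) -> 2  [called from fold_scores, line 9]
  fold_scores([9, 8, 12, 8, 5, 2, 10, 7, 10, 12], 12) -> 24  [called from collect_span, line 21]
Log origins:
  1: logged in main at line 28
  2: logged in collect_span at line 20
  3: logged in fold_scores at line 8
  4: logged in resolve_slot at line 2
  5: logged in fold_scores at line 10
A correct fix: line 22: replace `>=` with `<=`.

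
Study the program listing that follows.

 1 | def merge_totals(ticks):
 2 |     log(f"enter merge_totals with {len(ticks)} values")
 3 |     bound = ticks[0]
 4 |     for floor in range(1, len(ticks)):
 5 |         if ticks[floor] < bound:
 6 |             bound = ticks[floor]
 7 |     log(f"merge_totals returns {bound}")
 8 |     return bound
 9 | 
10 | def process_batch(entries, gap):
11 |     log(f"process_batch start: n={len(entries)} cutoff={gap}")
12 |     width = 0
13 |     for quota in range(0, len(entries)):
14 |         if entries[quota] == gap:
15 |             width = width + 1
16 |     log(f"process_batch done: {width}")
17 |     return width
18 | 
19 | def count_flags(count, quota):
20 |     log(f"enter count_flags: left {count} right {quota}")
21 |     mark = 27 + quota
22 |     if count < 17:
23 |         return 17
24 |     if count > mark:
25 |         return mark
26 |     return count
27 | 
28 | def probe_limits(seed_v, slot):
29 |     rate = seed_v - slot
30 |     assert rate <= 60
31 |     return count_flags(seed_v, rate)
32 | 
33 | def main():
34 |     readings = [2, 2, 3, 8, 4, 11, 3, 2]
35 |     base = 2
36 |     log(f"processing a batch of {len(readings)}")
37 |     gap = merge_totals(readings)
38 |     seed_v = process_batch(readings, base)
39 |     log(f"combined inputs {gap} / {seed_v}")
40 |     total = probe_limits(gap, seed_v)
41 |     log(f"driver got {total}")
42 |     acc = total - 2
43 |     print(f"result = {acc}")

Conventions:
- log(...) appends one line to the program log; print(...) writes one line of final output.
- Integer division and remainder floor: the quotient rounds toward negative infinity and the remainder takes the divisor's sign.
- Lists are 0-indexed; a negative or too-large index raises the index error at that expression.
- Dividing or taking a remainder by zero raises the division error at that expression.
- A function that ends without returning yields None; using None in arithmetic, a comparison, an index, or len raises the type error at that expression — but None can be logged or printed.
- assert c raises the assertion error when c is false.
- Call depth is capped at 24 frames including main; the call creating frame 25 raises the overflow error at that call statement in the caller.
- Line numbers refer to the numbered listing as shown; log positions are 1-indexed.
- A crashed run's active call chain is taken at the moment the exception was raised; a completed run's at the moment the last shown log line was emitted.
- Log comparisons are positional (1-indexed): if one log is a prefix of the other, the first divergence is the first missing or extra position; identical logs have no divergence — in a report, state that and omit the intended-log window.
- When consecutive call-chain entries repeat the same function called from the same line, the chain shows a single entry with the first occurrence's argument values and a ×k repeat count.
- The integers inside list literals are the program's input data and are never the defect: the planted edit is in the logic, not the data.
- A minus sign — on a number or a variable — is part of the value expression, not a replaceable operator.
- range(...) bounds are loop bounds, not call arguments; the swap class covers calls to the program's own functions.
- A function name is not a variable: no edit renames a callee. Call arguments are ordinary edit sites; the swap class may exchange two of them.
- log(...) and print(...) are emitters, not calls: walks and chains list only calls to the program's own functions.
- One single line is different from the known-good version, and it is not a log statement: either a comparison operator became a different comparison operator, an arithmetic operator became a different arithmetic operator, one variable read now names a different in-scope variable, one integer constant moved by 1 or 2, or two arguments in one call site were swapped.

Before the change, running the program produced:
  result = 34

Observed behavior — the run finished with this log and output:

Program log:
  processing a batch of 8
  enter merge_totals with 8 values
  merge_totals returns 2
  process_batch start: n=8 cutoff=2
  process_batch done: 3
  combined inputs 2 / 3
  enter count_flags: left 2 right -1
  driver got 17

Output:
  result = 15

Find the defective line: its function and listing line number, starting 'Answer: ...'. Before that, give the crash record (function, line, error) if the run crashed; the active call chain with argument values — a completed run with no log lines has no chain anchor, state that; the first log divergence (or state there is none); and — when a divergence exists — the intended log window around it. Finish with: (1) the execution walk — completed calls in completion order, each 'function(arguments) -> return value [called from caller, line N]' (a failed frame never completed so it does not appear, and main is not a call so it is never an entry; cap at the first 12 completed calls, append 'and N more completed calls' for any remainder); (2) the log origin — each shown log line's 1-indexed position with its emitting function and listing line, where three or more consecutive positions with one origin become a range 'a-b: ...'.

Answer: the defect is in main at line 42.
Key fact: Every logged value matches the working version; the printed result is what differs.
Call chain: main.
First divergence: none (the log streams are identical).
Execution walk:
  merge_totals([2, 2, 3, 8, 4, 11, 3, 2]) -> 2  [called from main, line 37]
  process_batch([2, 2, 3, 8, 4, 11, 3, 2], 2) -> 3  [called from main, line 38]
  count_flags(2, -1) -> 17  [called from probe_limits, line 31]
  probe_limits(2, 3) -> 17  [called from main, line 40]
Origin of each log line:
  1: logged in main at line 36
  2: logged in merge_totals at line 2
  3: logged in merge_totals at line 7
  4: logged in process_batch at line 11
  5: logged in process_batch at line 16
  6: logged in main at line 39
  7: logged in count_flags at line 20
  8: logged in main at line 41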